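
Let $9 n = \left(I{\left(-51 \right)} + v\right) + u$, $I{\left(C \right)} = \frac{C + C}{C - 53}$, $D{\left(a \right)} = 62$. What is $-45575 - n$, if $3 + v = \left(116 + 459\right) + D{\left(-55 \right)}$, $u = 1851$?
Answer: $- \frac{21458371}{468} \approx -45851.0$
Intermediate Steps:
$I{\left(C \right)} = \frac{2 C}{-53 + C}$
$v = 634$ ($v = -3 + \left(\left(116 + 459\right) + 62\right) = -3 + \left(575 + 62\right) = -3 + 637 = 634$)
$n = \frac{129271}{468}$ ($n = \frac{\left(2 \left(-51\right) \frac{1}{-53 - 51} + 634\right) + 1851}{9} = \frac{\left(2 \left(-51\right) \frac{1}{-104} + 634\right) + 1851}{9} = \frac{\left(2 \left(-51\right) \left(- \frac{1}{104}\right) + 634\right) + 1851}{9} = \frac{\left(\frac{51}{52} + 634\right) + 1851}{9} = \frac{\frac{33019}{52} + 1851}{9} = \frac{1}{9} \cdot \frac{129271}{52} = \frac{129271}{468} \approx 276.22$)
$-45575 - n = -45575 - \frac{129271}{468} = - \frac{21458371}{468}$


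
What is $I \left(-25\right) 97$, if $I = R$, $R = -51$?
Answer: $123675$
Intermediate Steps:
$I = -51$
$I \left(-25\right) 97 = \left(-51\right) \left(-25\right) 97 = 1275 \cdot 97 = 123675$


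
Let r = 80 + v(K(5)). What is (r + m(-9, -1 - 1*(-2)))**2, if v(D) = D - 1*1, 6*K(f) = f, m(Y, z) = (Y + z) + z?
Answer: 190969/36 ≈ 5304.7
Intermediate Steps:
m(Y, z) = Y + 2*z
K(f) = f/6
v(D) = -1 + D (v(D) = D - 1 = -1 + D)
r = 479/6 (r = 80 + (-1 + (1/6)*5) = 80 + (-1 + 5/6) = 80 - 1/6 = 479/6 ≈ 79.833)
(r + m(-9, -1 - 1*(-2)))**2 = (479/6 + (-9 + 2*(-1 - 1*(-2))))**2 = (479/6 + (-9 + 2*(-1 + 2)))**2 = (479/6 + (-9 + 2*1))**2 = (479/6 + (-9 + 2))**2 = (479/6 - 7)**2 = (437/6)**2 = 190969/36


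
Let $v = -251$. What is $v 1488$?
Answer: $-373488$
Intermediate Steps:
$v 1488 = \left(-251\right) 1488 = -373488$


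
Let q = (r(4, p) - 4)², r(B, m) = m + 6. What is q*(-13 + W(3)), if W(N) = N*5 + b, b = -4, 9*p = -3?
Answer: -50/9 ≈ -5.5556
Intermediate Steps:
p = -⅓ (p = (⅑)*(-3) = -⅓ ≈ -0.33333)
r(B, m) = 6 + m
W(N) = -4 + 5*N (W(N) = N*5 - 4 = 5*N - 4 = -4 + 5*N)
q = 25/9 (q = ((6 - ⅓) - 4)² = (17/3 - 4)² = (5/3)² = 25/9 ≈ 2.7778)
q*(-13 + W(3)) = 25*(-13 + (-4 + 5*3))/9 = 25*(-13 + (-4 + 15))/9 = 25*(-13 + 11)/9 = (25/9)*(-2) = -50/9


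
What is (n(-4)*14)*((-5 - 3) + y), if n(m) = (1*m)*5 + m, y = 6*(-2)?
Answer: 6720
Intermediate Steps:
y = -12
n(m) = 6*m (n(m) = m*5 + m = 5*m + m = 6*m)
(n(-4)*14)*((-5 - 3) + y) = ((6*(-4))*14)*((-5 - 3) - 12) = (-24*14)*(-8 - 12) = -336*(-20) = 6720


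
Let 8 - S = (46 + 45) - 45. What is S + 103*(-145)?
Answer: -14973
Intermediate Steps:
S = -38 (S = 8 - ((46 + 45) - 45) = 8 - (91 - 45) = 8 - 1*46 = 8 - 46 = -38)
S + 103*(-145) = -38 + 103*(-145) = -38 - 14935 = -14973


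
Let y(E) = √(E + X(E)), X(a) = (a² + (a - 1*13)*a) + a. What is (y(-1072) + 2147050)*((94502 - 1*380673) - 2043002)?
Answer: -5000850889650 - 9316692*√144385 ≈ -5.0044e+12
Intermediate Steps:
X(a) = a + a² + a*(-13 + a) (X(a) = (a² + (a - 13)*a) + a = (a² + (-13 + a)*a) + a = (a² + a*(-13 + a)) + a = a + a² + a*(-13 + a))
y(E) = √(E + 2*E*(-6 + E))
(y(-1072) + 2147050)*((94502 - 1*380673) - 2043002) = (√(-1072*(-11 + 2*(-1072))) + 2147050)*((94502 - 1*380673) - 2043002) = (√(-1072*(-11 - 2144)) + 2147050)*((94502 - 380673) - 2043002) = (√(-1072*(-2155)) + 2147050)*(-286171 - 2043002) = (√2310160 + 2147050)*(-2329173) = (4*√144385 + 2147050)*(-2329173) = (2147050 + 4*√144385)*(-2329173) = -5000850889650 - 9316692*√144385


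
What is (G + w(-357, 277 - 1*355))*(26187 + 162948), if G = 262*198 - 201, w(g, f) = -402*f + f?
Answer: 15689315655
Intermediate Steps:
w(g, f) = -401*f
G = 51675 (G = 51876 - 201 = 51675)
(G + w(-357, 277 - 1*355))*(26187 + 162948) = (51675 - 401*(277 - 1*355))*(26187 + 162948) = (51675 - 401*(277 - 355))*189135 = (51675 - 401*(-78))*189135 = (51675 + 31278)*189135 = 82953*189135 = 15689315655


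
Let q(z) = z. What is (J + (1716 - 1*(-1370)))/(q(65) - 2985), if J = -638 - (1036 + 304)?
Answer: -277/730 ≈ -0.37945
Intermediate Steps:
J = -1978 (J = -638 - 1*1340 = -638 - 1340 = -1978)
(J + (1716 - 1*(-1370)))/(q(65) - 2985) = (-1978 + (1716 - 1*(-1370)))/(65 - 2985) = (-1978 + (1716 + 1370))/(-2920) = (-1978 + 3086)*(-1/2920) = 1108*(-1/2920) = -277/730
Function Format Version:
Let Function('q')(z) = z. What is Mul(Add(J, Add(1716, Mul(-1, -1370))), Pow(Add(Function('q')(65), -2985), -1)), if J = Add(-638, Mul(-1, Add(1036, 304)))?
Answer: Rational(-277, 730) ≈ -0.37945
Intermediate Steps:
J = -1978 (J = Add(-638, Mul(-1, 1340)) = Add(-638, -1340) = -1978)
Mul(Add(J, Add(1716, Mul(-1, -1370))), Pow(Add(Function('q')(65), -2985), -1)) = Mul(Add(-1978, Add(1716, Mul(-1, -1370))), Pow(Add(65, -2985), -1)) = Mul(Add(-1978, Add(1716, 1370)), Pow(-2920, -1)) = Mul(Add(-1978, 3086), Rational(-1, 2920)) = Mul(1108, Rational(-1, 2920)) = Rational(-277, 730)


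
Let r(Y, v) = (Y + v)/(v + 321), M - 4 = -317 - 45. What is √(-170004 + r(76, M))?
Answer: 3*I*√25858338/37 ≈ 412.31*I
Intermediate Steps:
M = -358 (M = 4 + (-317 - 45) = 4 - 362 = -358)
r(Y, v) = (Y + v)/(321 + v)
√(-170004 + r(76, M)) = √(-170004 + (76 - 358)/(321 - 358)) = √(-170004 - 282/(-37)) = √(-170004 - 1/37*(-282)) = √(-170004 + 282/37) = √(-6289866/37) = 3*I*√25858338/37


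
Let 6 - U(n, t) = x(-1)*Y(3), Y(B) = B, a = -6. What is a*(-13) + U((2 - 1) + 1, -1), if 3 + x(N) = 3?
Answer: 84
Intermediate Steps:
x(N) = 0 (x(N) = -3 + 3 = 0)
U(n, t) = 6 (U(n, t) = 6 - 0*3 = 6 - 1*0 = 6 + 0 = 6)
a*(-13) + U((2 - 1) + 1, -1) = -6*(-13) + 6 = 78 + 6 = 84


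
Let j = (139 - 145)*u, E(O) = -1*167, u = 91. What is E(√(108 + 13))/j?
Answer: 167/546 ≈ 0.30586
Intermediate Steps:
E(O) = -167
j = -546 (j = (139 - 145)*91 = -6*91 = -546)
E(√(108 + 13))/j = -167/(-546) = -167*(-1/546) = 167/546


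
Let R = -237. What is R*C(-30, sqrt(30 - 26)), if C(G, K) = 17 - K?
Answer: -3555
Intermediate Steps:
R*C(-30, sqrt(30 - 26)) = -237*(17 - sqrt(30 - 26)) = -237*(17 - sqrt(4)) = -237*(17 - 1*2) = -237*(17 - 2) = -237*15 = -3555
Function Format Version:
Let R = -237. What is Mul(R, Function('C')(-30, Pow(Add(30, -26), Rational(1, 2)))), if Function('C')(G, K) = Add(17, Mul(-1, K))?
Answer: -3555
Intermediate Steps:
Mul(R, Function('C')(-30, Pow(Add(30, -26), Rational(1, 2)))) = Mul(-237, Add(17, Mul(-1, Pow(Add(30, -26), Rational(1, 2))))) = Mul(-237, Add(17, Mul(-1, Pow(4, Rational(1, 2))))) = Mul(-237, Add(17, Mul(-1, 2))) = Mul(-237, Add(17, -2)) = Mul(-237, 15) = -3555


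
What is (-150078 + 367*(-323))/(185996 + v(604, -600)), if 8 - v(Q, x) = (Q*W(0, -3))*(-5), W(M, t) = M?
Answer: -20663/14308 ≈ -1.4442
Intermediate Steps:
v(Q, x) = 8 (v(Q, x) = 8 - Q*0*(-5) = 8 - 0*(-5) = 8 - 1*0 = 8 + 0 = 8)
(-150078 + 367*(-323))/(185996 + v(604, -600)) = (-150078 + 367*(-323))/(185996 + 8) = (-150078 - 118541)/186004 = -268619*1/186004 = -20663/14308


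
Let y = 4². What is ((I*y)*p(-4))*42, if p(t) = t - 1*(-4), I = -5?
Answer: 0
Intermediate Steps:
p(t) = 4 + t (p(t) = t + 4 = 4 + t)
y = 16
((I*y)*p(-4))*42 = ((-5*16)*(4 - 4))*42 = -80*0*42 = 0*42 = 0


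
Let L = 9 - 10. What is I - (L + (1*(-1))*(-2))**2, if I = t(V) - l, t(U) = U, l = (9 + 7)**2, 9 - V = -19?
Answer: -229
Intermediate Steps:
V = 28 (V = 9 - 1*(-19) = 9 + 19 = 28)
l = 256 (l = 16**2 = 256)
L = -1
I = -228 (I = 28 - 1*256 = 28 - 256 = -228)
I - (L + (1*(-1))*(-2))**2 = -228 - (-1 + (1*(-1))*(-2))**2 = -228 - (-1 - 1*(-2))**2 = -228 - (-1 + 2)**2 = -228 - 1*1**2 = -228 - 1*1 = -228 - 1 = -229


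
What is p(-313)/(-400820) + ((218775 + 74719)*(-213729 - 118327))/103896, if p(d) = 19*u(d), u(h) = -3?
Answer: -4882811467935301/5205449340 ≈ -9.3802e+5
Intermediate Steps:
p(d) = -57 (p(d) = 19*(-3) = -57)
p(-313)/(-400820) + ((218775 + 74719)*(-213729 - 118327))/103896 = -57/(-400820) + ((218775 + 74719)*(-213729 - 118327))/103896 = -57*(-1/400820) + (293494*(-332056))*(1/103896) = 57/400820 - 97456443664*1/103896 = 57/400820 - 12182055458/12987 = -4882811467935301/5205449340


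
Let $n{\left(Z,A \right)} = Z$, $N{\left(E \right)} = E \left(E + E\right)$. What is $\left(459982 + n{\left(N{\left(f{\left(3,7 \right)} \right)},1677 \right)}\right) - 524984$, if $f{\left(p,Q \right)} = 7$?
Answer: $-64904$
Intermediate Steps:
$N{\left(E \right)} = 2 E^{2}$ ($N{\left(E \right)} = E 2 E = 2 E^{2}$)
$\left(459982 + n{\left(N{\left(f{\left(3,7 \right)} \right)},1677 \right)}\right) - 524984 = \left(459982 + 2 \cdot 7^{2}\right) - 524984 = \left(459982 + 2 \cdot 49\right) - 524984 = \left(459982 + 98\right) - 524984 = 460080 - 524984 = -64904$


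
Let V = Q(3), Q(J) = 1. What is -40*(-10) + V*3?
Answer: 403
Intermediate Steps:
V = 1
-40*(-10) + V*3 = -40*(-10) + 1*3 = 400 + 3 = 403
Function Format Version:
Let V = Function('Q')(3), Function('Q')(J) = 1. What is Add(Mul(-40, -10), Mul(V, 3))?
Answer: 403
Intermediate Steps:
V = 1
Add(Mul(-40, -10), Mul(V, 3)) = Add(Mul(-40, -10), Mul(1, 3)) = Add(400, 3) = 403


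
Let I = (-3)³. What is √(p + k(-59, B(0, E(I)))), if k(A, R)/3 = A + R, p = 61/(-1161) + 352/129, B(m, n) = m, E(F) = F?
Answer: I*√26108310/387 ≈ 13.203*I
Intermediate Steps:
I = -27
p = 3107/1161 (p = 61*(-1/1161) + 352*(1/129) = -61/1161 + 352/129 = 3107/1161 ≈ 2.6761)
k(A, R) = 3*A + 3*R (k(A, R) = 3*(A + R) = 3*A + 3*R)
√(p + k(-59, B(0, E(I)))) = √(3107/1161 + (3*(-59) + 3*0)) = √(3107/1161 + (-177 + 0)) = √(3107/1161 - 177) = √(-202390/1161) = I*√26108310/387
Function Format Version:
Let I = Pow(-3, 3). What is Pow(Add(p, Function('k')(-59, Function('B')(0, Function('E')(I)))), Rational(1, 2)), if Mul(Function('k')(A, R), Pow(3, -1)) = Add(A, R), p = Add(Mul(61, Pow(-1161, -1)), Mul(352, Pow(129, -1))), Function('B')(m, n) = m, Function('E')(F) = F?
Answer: Mul(Rational(1, 387), I, Pow(26108310, Rational(1, 2))) ≈ Mul(13.203, I)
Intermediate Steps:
I = -27
p = Rational(3107, 1161) (p = Add(Mul(61, Rational(-1, 1161)), Mul(352, Rational(1, 129))) = Add(Rational(-61, 1161), Rational(352, 129)) = Rational(3107, 1161) ≈ 2.6761)
Function('k')(A, R) = Add(Mul(3, A), Mul(3, R)) (Function('k')(A, R) = Mul(3, Add(A, R)) = Add(Mul(3, A), Mul(3, R)))
Pow(Add(p, Function('k')(-59, Function('B')(0, Function('E')(I)))), Rational(1, 2)) = Pow(Add(Rational(3107, 1161), Add(Mul(3, -59), Mul(3, 0))), Rational(1, 2)) = Pow(Add(Rational(3107, 1161), Add(-177, 0)), Rational(1, 2)) = Pow(Add(Rational(3107, 1161), -177), Rational(1, 2)) = Pow(Rational(-202390, 1161), Rational(1, 2)) = Mul(Rational(1, 387), I, Pow(26108310, Rational(1, 2)))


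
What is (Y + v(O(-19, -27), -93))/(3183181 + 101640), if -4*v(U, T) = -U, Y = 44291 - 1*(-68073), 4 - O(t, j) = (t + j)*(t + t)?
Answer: 111928/3284821 ≈ 0.034074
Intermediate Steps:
O(t, j) = 4 - 2*t*(j + t) (O(t, j) = 4 - (t + j)*(t + t) = 4 - (j + t)*2*t = 4 - 2*t*(j + t))
Y = 112364 (Y = 44291 + 68073 = 112364)
v(U, T) = U/4 (v(U, T) = -(-1)*U/4 = U/4)
(Y + v(O(-19, -27), -93))/(3183181 + 101640) = (112364 + (4 - 2*(-19)² - 2*(-27)*(-19))/4)/(3183181 + 101640) = (112364 + (4 - 2*361 - 1026)/4)/3284821 = (112364 + (4 - 722 - 1026)/4)*(1/3284821) = (112364 + (¼)*(-1744))*(1/3284821) = (112364 - 436)*(1/3284821) = 111928*(1/3284821) = 111928/3284821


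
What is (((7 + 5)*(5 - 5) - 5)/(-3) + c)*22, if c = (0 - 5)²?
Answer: 1760/3 ≈ 586.67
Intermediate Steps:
c = 25 (c = (-5)² = 25)
(((7 + 5)*(5 - 5) - 5)/(-3) + c)*22 = (((7 + 5)*(5 - 5) - 5)/(-3) + 25)*22 = (-(12*0 - 5)/3 + 25)*22 = (-(0 - 5)/3 + 25)*22 = (-⅓*(-5) + 25)*22 = (5/3 + 25)*22 = (80/3)*22 = 1760/3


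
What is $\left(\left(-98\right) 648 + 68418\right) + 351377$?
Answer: $356291$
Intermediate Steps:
$\left(\left(-98\right) 648 + 68418\right) + 351377 = \left(-63504 + 68418\right) + 351377 = 4914 + 351377 = 356291$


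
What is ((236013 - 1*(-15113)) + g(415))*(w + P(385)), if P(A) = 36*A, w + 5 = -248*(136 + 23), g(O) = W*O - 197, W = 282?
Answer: -9411287343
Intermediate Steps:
g(O) = -197 + 282*O (g(O) = 282*O - 197 = -197 + 282*O)
w = -39437 (w = -5 - 248*(136 + 23) = -5 - 248*159 = -5 - 39432 = -39437)
((236013 - 1*(-15113)) + g(415))*(w + P(385)) = ((236013 - 1*(-15113)) + (-197 + 282*415))*(-39437 + 36*385) = ((236013 + 15113) + (-197 + 117030))*(-39437 + 13860) = (251126 + 116833)*(-25577) = 367959*(-25577) = -9411287343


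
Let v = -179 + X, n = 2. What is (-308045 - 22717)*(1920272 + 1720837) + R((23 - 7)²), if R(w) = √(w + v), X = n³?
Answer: -1204340495058 + √85 ≈ -1.2043e+12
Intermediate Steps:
X = 8 (X = 2³ = 8)
v = -171 (v = -179 + 8 = -171)
R(w) = √(-171 + w) (R(w) = √(w - 171) = √(-171 + w))
(-308045 - 22717)*(1920272 + 1720837) + R((23 - 7)²) = (-308045 - 22717)*(1920272 + 1720837) + √(-171 + (23 - 7)²) = -330762*3641109 + √(-171 + 16²) = -1204340495058 + √(-171 + 256) = -1204340495058 + √85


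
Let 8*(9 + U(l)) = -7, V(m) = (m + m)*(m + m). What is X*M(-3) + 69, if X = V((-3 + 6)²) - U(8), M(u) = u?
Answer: -7461/8 ≈ -932.63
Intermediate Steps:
V(m) = 4*m² (V(m) = (2*m)*(2*m) = 4*m²)
U(l) = -79/8 (U(l) = -9 + (⅛)*(-7) = -9 - 7/8 = -79/8)
X = 2671/8 (X = 4*((-3 + 6)²)² - 1*(-79/8) = 4*(3²)² + 79/8 = 4*9² + 79/8 = 4*81 + 79/8 = 324 + 79/8 = 2671/8 ≈ 333.88)
X*M(-3) + 69 = (2671/8)*(-3) + 69 = -8013/8 + 69 = -7461/8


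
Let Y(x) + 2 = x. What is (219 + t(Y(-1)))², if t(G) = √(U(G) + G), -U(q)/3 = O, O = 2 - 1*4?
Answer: (219 + √3)² ≈ 48723.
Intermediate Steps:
Y(x) = -2 + x
O = -2 (O = 2 - 4 = -2)
U(q) = 6 (U(q) = -3*(-2) = 6)
t(G) = √(6 + G)
(219 + t(Y(-1)))² = (219 + √(6 + (-2 - 1)))² = (219 + √(6 - 3))² = (219 + √3)²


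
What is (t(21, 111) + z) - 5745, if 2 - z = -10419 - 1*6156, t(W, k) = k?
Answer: 10943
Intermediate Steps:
z = 16577 (z = 2 - (-10419 - 1*6156) = 2 - (-10419 - 6156) = 2 - 1*(-16575) = 2 + 16575 = 16577)
(t(21, 111) + z) - 5745 = (111 + 16577) - 5745 = 16688 - 5745 = 10943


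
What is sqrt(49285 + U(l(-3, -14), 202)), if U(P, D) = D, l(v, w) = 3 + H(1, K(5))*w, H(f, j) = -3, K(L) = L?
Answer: sqrt(49487) ≈ 222.46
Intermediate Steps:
l(v, w) = 3 - 3*w
sqrt(49285 + U(l(-3, -14), 202)) = sqrt(49285 + 202) = sqrt(49487)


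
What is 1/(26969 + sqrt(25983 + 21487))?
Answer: 26969/727279491 - sqrt(47470)/727279491 ≈ 3.6782e-5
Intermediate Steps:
1/(26969 + sqrt(25983 + 21487)) = 1/(26969 + sqrt(47470))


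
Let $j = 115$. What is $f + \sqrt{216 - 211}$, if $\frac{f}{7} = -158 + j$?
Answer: $-301 + \sqrt{5} \approx -298.76$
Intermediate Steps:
$f = -301$ ($f = 7 \left(-158 + 115\right) = 7 \left(-43\right) = -301$)
$f + \sqrt{216 - 211} = -301 + \sqrt{216 - 211} = -301 + \sqrt{5}$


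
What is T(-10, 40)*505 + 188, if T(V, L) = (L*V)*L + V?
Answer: -8084862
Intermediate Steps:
T(V, L) = V + V*L² (T(V, L) = V*L² + V = V + V*L²)
T(-10, 40)*505 + 188 = -10*(1 + 40²)*505 + 188 = -10*(1 + 1600)*505 + 188 = -10*1601*505 + 188 = -16010*505 + 188 = -8085050 + 188 = -8084862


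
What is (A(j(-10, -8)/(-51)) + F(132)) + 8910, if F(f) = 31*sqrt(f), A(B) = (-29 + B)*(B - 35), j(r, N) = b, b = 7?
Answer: 25837822/2601 + 62*sqrt(33) ≈ 10290.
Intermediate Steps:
j(r, N) = 7
A(B) = (-35 + B)*(-29 + B) (A(B) = (-29 + B)*(-35 + B) = (-35 + B)*(-29 + B))
(A(j(-10, -8)/(-51)) + F(132)) + 8910 = ((1015 + (7/(-51))**2 - 448/(-51)) + 31*sqrt(132)) + 8910 = ((1015 + (7*(-1/51))**2 - 448*(-1)/51) + 31*(2*sqrt(33))) + 8910 = ((1015 + (-7/51)**2 - 64*(-7/51)) + 62*sqrt(33)) + 8910 = ((1015 + 49/2601 + 448/51) + 62*sqrt(33)) + 8910 = (2662912/2601 + 62*sqrt(33)) + 8910 = 25837822/2601 + 62*sqrt(33)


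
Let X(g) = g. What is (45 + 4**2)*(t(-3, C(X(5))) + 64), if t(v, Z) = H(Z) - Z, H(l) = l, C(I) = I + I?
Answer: 3904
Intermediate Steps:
C(I) = 2*I
t(v, Z) = 0 (t(v, Z) = Z - Z = 0)
(45 + 4**2)*(t(-3, C(X(5))) + 64) = (45 + 4**2)*(0 + 64) = (45 + 16)*64 = 61*64 = 3904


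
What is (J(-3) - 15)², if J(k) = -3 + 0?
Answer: 324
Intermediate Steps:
J(k) = -3
(J(-3) - 15)² = (-3 - 15)² = (-18)² = 324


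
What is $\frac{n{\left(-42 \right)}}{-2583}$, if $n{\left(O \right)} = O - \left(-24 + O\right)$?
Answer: $- \frac{8}{861} \approx -0.0092915$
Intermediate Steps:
$n{\left(O \right)} = 24$
$\frac{n{\left(-42 \right)}}{-2583} = \frac{24}{-2583} = 24 \left(- \frac{1}{2583}\right) = - \frac{8}{861}$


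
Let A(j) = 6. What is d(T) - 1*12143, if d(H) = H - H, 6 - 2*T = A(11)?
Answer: -12143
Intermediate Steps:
T = 0 (T = 3 - ½*6 = 3 - 3 = 0)
d(H) = 0
d(T) - 1*12143 = 0 - 1*12143 = 0 - 12143 = -12143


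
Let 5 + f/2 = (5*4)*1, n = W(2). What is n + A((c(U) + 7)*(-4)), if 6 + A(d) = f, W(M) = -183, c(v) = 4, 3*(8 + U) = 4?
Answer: -159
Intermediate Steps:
U = -20/3 (U = -8 + (⅓)*4 = -8 + 4/3 = -20/3 ≈ -6.6667)
n = -183
f = 30 (f = -10 + 2*((5*4)*1) = -10 + 2*(20*1) = -10 + 2*20 = -10 + 40 = 30)
A(d) = 24 (A(d) = -6 + 30 = 24)
n + A((c(U) + 7)*(-4)) = -183 + 24 = -159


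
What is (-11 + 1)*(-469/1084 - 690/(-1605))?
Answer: 1595/57994 ≈ 0.027503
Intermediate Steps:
(-11 + 1)*(-469/1084 - 690/(-1605)) = -10*(-469*1/1084 - 690*(-1/1605)) = -10*(-469/1084 + 46/107) = -10*(-319/115988) = 1595/57994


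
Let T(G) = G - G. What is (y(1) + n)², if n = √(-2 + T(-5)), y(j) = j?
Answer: (1 + I*√2)² ≈ -1.0 + 2.8284*I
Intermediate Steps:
T(G) = 0
n = I*√2 (n = √(-2 + 0) = √(-2) = I*√2 ≈ 1.4142*I)
(y(1) + n)² = (1 + I*√2)²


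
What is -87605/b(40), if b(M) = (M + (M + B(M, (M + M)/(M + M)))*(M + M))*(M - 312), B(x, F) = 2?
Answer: 17521/184960 ≈ 0.094729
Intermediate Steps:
b(M) = (-312 + M)*(M + 2*M*(2 + M)) (b(M) = (M + (M + 2)*(M + M))*(M - 312) = (M + (2 + M)*(2*M))*(-312 + M) = (M + 2*M*(2 + M))*(-312 + M) = (-312 + M)*(M + 2*M*(2 + M)))
-87605/b(40) = -87605*1/(40*(-1560 - 619*40 + 2*40**2)) = -87605*1/(40*(-1560 - 24760 + 2*1600)) = -87605*1/(40*(-1560 - 24760 + 3200)) = -87605/(40*(-23120)) = -87605/(-924800) = -87605*(-1/924800) = 17521/184960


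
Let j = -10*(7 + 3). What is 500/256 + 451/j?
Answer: -4091/1600 ≈ -2.5569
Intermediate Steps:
j = -100 (j = -10*10 = -100)
500/256 + 451/j = 500/256 + 451/(-100) = 500*(1/256) + 451*(-1/100) = 125/64 - 451/100 = -4091/1600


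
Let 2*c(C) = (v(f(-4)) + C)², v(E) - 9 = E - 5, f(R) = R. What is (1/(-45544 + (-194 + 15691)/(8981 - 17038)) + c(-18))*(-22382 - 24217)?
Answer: -2770221068410047/366963505 ≈ -7.5490e+6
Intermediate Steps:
v(E) = 4 + E (v(E) = 9 + (E - 5) = 9 + (-5 + E) = 4 + E)
c(C) = C²/2 (c(C) = ((4 - 4) + C)²/2 = (0 + C)²/2 = C²/2)
(1/(-45544 + (-194 + 15691)/(8981 - 17038)) + c(-18))*(-22382 - 24217) = (1/(-45544 + (-194 + 15691)/(8981 - 17038)) + (½)*(-18)²)*(-22382 - 24217) = (1/(-45544 + 15497/(-8057)) + (½)*324)*(-46599) = (1/(-45544 + 15497*(-1/8057)) + 162)*(-46599) = (1/(-45544 - 15497/8057) + 162)*(-46599) = (1/(-366963505/8057) + 162)*(-46599) = (-8057/366963505 + 162)*(-46599) = (59448079753/366963505)*(-46599) = -2770221068410047/366963505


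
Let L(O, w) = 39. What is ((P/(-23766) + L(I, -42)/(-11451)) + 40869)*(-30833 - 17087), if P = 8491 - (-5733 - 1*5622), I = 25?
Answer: -88828058060304880/45357411 ≈ -1.9584e+9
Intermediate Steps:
P = 19846 (P = 8491 - (-5733 - 5622) = 8491 - 1*(-11355) = 8491 + 11355 = 19846)
((P/(-23766) + L(I, -42)/(-11451)) + 40869)*(-30833 - 17087) = ((19846/(-23766) + 39/(-11451)) + 40869)*(-30833 - 17087) = ((19846*(-1/23766) + 39*(-1/11451)) + 40869)*(-47920) = ((-9923/11883 - 13/3817) + 40869)*(-47920) = (-38030570/45357411 + 40869)*(-47920) = (1853673999589/45357411)*(-47920) = -88828058060304880/45357411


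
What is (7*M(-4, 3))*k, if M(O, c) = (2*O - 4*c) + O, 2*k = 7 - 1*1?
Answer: -504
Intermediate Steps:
k = 3 (k = (7 - 1*1)/2 = (7 - 1)/2 = (½)*6 = 3)
M(O, c) = -4*c + 3*O (M(O, c) = (-4*c + 2*O) + O = -4*c + 3*O)
(7*M(-4, 3))*k = (7*(-4*3 + 3*(-4)))*3 = (7*(-12 - 12))*3 = (7*(-24))*3 = -168*3 = -504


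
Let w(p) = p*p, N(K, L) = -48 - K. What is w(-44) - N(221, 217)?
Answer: 2205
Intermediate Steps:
w(p) = p²
w(-44) - N(221, 217) = (-44)² - (-48 - 1*221) = 1936 - (-48 - 221) = 1936 - 1*(-269) = 1936 + 269 = 2205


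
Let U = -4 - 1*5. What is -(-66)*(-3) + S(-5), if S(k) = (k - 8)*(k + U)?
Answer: -16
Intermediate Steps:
U = -9 (U = -4 - 5 = -9)
S(k) = (-9 + k)*(-8 + k) (S(k) = (k - 8)*(k - 9) = (-8 + k)*(-9 + k) = (-9 + k)*(-8 + k))
-(-66)*(-3) + S(-5) = -(-66)*(-3) + (72 + (-5)**2 - 17*(-5)) = -22*9 + (72 + 25 + 85) = -198 + 182 = -16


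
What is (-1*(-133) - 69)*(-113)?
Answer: -7232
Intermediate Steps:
(-1*(-133) - 69)*(-113) = (133 - 69)*(-113) = 64*(-113) = -7232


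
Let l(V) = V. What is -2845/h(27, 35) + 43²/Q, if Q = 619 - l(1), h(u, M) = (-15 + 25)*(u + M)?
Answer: -61183/38316 ≈ -1.5968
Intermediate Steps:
h(u, M) = 10*M + 10*u (h(u, M) = 10*(M + u) = 10*M + 10*u)
Q = 618 (Q = 619 - 1*1 = 619 - 1 = 618)
-2845/h(27, 35) + 43²/Q = -2845/(10*35 + 10*27) + 43²/618 = -2845/(350 + 270) + 1849*(1/618) = -2845/620 + 1849/618 = -2845*1/620 + 1849/618 = -569/124 + 1849/618 = -61183/38316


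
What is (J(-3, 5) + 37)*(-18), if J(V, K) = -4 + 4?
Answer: -666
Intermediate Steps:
J(V, K) = 0
(J(-3, 5) + 37)*(-18) = (0 + 37)*(-18) = 37*(-18) = -666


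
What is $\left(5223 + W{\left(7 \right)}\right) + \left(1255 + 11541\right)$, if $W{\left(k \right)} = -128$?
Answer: $17891$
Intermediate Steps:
$\left(5223 + W{\left(7 \right)}\right) + \left(1255 + 11541\right) = \left(5223 - 128\right) + \left(1255 + 11541\right) = 5095 + 12796 = 17891$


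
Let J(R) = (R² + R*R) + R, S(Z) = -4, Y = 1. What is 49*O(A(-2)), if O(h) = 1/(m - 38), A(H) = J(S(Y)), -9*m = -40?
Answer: -441/302 ≈ -1.4603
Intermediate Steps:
m = 40/9 (m = -⅑*(-40) = 40/9 ≈ 4.4444)
J(R) = R + 2*R² (J(R) = (R² + R²) + R = 2*R² + R = R + 2*R²)
A(H) = 28 (A(H) = -4*(1 + 2*(-4)) = -4*(1 - 8) = -4*(-7) = 28)
O(h) = -9/302 (O(h) = 1/(40/9 - 38) = 1/(-302/9) = -9/302)
49*O(A(-2)) = 49*(-9/302) = -441/302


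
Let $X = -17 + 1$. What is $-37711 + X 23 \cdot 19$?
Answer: $-44703$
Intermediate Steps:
$X = -16$
$-37711 + X 23 \cdot 19 = -37711 + \left(-16\right) 23 \cdot 19 = -37711 - 6992 = -44703$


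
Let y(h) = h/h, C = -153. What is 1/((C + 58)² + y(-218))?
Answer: 1/9026 ≈ 0.00011079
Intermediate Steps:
y(h) = 1
1/((C + 58)² + y(-218)) = 1/((-153 + 58)² + 1) = 1/((-95)² + 1) = 1/(9025 + 1) = 1/9026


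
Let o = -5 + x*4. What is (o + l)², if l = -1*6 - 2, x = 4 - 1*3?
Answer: 81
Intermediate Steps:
x = 1 (x = 4 - 3 = 1)
l = -8 (l = -6 - 2 = -8)
o = -1 (o = -5 + 1*4 = -5 + 4 = -1)
(o + l)² = (-1 - 8)² = (-9)² = 81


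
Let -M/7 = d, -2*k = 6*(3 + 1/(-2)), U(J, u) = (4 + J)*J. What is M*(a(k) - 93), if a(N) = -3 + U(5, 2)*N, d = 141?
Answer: 855729/2 ≈ 4.2786e+5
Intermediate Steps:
U(J, u) = J*(4 + J)
k = -15/2 (k = -3*(3 + 1/(-2)) = -3*(3 - 1/2) = -3*5/2 = -1/2*15 = -15/2 ≈ -7.5000)
M = -987 (M = -7*141 = -987)
a(N) = -3 + 45*N (a(N) = -3 + (5*(4 + 5))*N = -3 + (5*9)*N = -3 + 45*N)
M*(a(k) - 93) = -987*((-3 + 45*(-15/2)) - 93) = -987*((-3 - 675/2) - 93) = -987*(-681/2 - 93) = -987*(-867/2) = 855729/2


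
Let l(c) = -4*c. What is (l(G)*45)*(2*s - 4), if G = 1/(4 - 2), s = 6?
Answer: -720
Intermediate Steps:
G = ½ (G = 1/2 = ½ ≈ 0.50000)
(l(G)*45)*(2*s - 4) = (-4*½*45)*(2*6 - 4) = (-2*45)*(12 - 4) = -90*8 = -720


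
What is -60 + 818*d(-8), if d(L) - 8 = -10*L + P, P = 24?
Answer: 91556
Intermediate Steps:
d(L) = 32 - 10*L (d(L) = 8 + (-10*L + 24) = 8 + (24 - 10*L) = 32 - 10*L)
-60 + 818*d(-8) = -60 + 818*(32 - 10*(-8)) = -60 + 818*(32 + 80) = -60 + 818*112 = -60 + 91616 = 91556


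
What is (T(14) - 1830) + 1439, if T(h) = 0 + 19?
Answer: -372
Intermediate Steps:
T(h) = 19
(T(14) - 1830) + 1439 = (19 - 1830) + 1439 = -1811 + 1439 = -372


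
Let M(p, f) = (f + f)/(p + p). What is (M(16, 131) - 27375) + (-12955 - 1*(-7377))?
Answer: -527117/16 ≈ -32945.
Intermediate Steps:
M(p, f) = f/p (M(p, f) = (2*f)/((2*p)) = (2*f)*(1/(2*p)) = f/p)
(M(16, 131) - 27375) + (-12955 - 1*(-7377)) = (131/16 - 27375) + (-12955 - 1*(-7377)) = (131*(1/16) - 27375) + (-12955 + 7377) = (131/16 - 27375) - 5578 = -437869/16 - 5578 = -527117/16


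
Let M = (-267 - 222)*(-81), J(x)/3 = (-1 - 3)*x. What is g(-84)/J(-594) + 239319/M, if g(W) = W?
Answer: 583861/96822 ≈ 6.0303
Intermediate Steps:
J(x) = -12*x (J(x) = 3*((-1 - 3)*x) = 3*(-4*x) = -12*x)
M = 39609 (M = -489*(-81) = 39609)
g(-84)/J(-594) + 239319/M = -84/((-12*(-594))) + 239319/39609 = -84/7128 + 239319*(1/39609) = -84*1/7128 + 26591/4401 = -7/594 + 26591/4401 = 583861/96822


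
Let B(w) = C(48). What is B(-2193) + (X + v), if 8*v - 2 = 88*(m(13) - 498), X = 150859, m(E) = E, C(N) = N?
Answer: 582289/4 ≈ 1.4557e+5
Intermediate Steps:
B(w) = 48
v = -21339/4 (v = ¼ + (88*(13 - 498))/8 = ¼ + (88*(-485))/8 = ¼ + (⅛)*(-42680) = ¼ - 5335 = -21339/4 ≈ -5334.8)
B(-2193) + (X + v) = 48 + (150859 - 21339/4) = 48 + 582097/4 = 582289/4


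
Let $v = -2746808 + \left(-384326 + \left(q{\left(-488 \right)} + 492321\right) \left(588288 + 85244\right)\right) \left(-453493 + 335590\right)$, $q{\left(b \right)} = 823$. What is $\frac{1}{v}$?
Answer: $- \frac{1}{39161231531635454} \approx -2.5535 \cdot 10^{-17}$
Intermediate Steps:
$v = -39161231531635454$ ($v = -2746808 + \left(-384326 + \left(823 + 492321\right) \left(588288 + 85244\right)\right) \left(-453493 + 335590\right) = -2746808 + \left(-384326 + 493144 \cdot 673532\right) \left(-117903\right) = -2746808 + \left(-384326 + 332148264608\right) \left(-117903\right) = -2746808 + 332147880282 \left(-117903\right) = -2746808 - 39161231528888646 = -39161231531635454$)
$\frac{1}{v} = \frac{1}{-39161231531635454} = - \frac{1}{39161231531635454}$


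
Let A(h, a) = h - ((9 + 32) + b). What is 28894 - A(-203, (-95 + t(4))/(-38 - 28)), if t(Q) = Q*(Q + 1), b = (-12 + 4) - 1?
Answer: 29129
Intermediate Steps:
b = -9 (b = -8 - 1 = -9)
t(Q) = Q*(1 + Q)
A(h, a) = -32 + h (A(h, a) = h - ((9 + 32) - 9) = h - (41 - 9) = h - 1*32 = h - 32 = -32 + h)
28894 - A(-203, (-95 + t(4))/(-38 - 28)) = 28894 - (-32 - 203) = 28894 - 1*(-235) = 28894 + 235 = 29129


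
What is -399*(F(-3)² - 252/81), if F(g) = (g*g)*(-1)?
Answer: -93233/3 ≈ -31078.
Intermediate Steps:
F(g) = -g² (F(g) = g²*(-1) = -g²)
-399*(F(-3)² - 252/81) = -399*((-1*(-3)²)² - 252/81) = -399*((-1*9)² - 252*1/81) = -399*((-9)² - 28/9) = -399*(81 - 28/9) = -399*701/9 = -93233/3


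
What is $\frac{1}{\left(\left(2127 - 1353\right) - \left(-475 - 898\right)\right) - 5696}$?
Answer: $- \frac{1}{3549} \approx -0.00028177$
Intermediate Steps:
$\frac{1}{\left(\left(2127 - 1353\right) - \left(-475 - 898\right)\right) - 5696} = \frac{1}{\left(774 - -1373\right) - 5696} = \frac{1}{\left(774 + 1373\right) - 5696} = \frac{1}{2147 - 5696} = \frac{1}{-3549} = - \frac{1}{3549}$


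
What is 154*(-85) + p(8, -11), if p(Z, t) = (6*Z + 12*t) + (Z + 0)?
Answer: -13166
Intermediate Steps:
p(Z, t) = 7*Z + 12*t (p(Z, t) = (6*Z + 12*t) + Z = 7*Z + 12*t)
154*(-85) + p(8, -11) = 154*(-85) + (7*8 + 12*(-11)) = -13090 + (56 - 132) = -13090 - 76 = -13166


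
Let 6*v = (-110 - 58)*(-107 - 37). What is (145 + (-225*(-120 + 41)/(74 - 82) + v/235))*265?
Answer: -205230257/376 ≈ -5.4583e+5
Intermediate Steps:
v = 4032 (v = ((-110 - 58)*(-107 - 37))/6 = (-168*(-144))/6 = (1/6)*24192 = 4032)
(145 + (-225*(-120 + 41)/(74 - 82) + v/235))*265 = (145 + (-225*(-120 + 41)/(74 - 82) + 4032/235))*265 = (145 + (-225/((-8/(-79))) + 4032*(1/235)))*265 = (145 + (-225/((-8*(-1/79))) + 4032/235))*265 = (145 + (-225/8/79 + 4032/235))*265 = (145 + (-225*79/8 + 4032/235))*265 = (145 + (-17775/8 + 4032/235))*265 = (145 - 4144869/1880)*265 = -3872269/1880*265 = -205230257/376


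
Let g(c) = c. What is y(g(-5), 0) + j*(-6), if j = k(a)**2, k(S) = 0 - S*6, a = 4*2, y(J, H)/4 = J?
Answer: -13844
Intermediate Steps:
y(J, H) = 4*J
a = 8
k(S) = -6*S (k(S) = 0 - 6*S = -6*S)
j = 2304 (j = (-6*8)**2 = (-48)**2 = 2304)
y(g(-5), 0) + j*(-6) = 4*(-5) + 2304*(-6) = -20 - 13824 = -13844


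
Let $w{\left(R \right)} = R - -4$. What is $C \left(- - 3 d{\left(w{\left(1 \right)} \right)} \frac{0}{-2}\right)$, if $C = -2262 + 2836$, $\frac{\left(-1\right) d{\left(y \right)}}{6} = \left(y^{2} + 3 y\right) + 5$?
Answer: $0$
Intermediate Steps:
$w{\left(R \right)} = 4 + R$ ($w{\left(R \right)} = R + 4 = 4 + R$)
$d{\left(y \right)} = -30 - 18 y - 6 y^{2}$ ($d{\left(y \right)} = - 6 \left(\left(y^{2} + 3 y\right) + 5\right) = - 6 \left(5 + y^{2} + 3 y\right) = -30 - 18 y - 6 y^{2}$)
$C = 574$
$C \left(- - 3 d{\left(w{\left(1 \right)} \right)} \frac{0}{-2}\right) = 574 \left(- - 3 \left(-30 - 18 \left(4 + 1\right) - 6 \left(4 + 1\right)^{2}\right) \frac{0}{-2}\right) = 574 \left(- - 3 \left(-30 - 90 - 6 \cdot 5^{2}\right) 0 \left(- \frac{1}{2}\right)\right) = 574 \left(- - 3 \left(-30 - 90 - 150\right) 0\right) = 574 \left(- \left(-3\right) \left(-270\right) 0\right) = 574 \left(- 810 \cdot 0\right) = 574 \left(\left(-1\right) 0\right) = 574 \cdot 0 = 0$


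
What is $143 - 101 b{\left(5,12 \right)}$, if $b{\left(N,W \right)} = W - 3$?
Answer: $-766$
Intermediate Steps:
$b{\left(N,W \right)} = -3 + W$
$143 - 101 b{\left(5,12 \right)} = 143 - 101 \left(-3 + 12\right) = 143 - 909 = -766$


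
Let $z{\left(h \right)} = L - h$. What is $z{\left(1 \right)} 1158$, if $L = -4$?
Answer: $-5790$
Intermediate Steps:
$z{\left(h \right)} = -4 - h$
$z{\left(1 \right)} 1158 = \left(-4 - 1\right) 1158 = \left(-5\right) 1158 = -5790$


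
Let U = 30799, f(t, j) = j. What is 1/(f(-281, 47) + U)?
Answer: 1/30846 ≈ 3.2419e-5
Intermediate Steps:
1/(f(-281, 47) + U) = 1/(47 + 30799) = 1/30846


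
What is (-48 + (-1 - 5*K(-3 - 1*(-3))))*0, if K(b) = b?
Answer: 0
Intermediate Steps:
(-48 + (-1 - 5*K(-3 - 1*(-3))))*0 = (-48 + (-1 - 5*(-3 - 1*(-3))))*0 = (-48 + (-1 - 5*(-3 + 3)))*0 = (-48 + (-1 - 5*0))*0 = (-48 + (-1 + 0))*0 = (-48 - 1)*0 = -49*0 = 0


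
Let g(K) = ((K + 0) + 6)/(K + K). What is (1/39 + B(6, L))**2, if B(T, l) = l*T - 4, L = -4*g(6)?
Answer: 1190281/1521 ≈ 782.56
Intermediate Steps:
g(K) = (6 + K)/(2*K) (g(K) = (K + 6)/((2*K)) = (6 + K)*(1/(2*K)) = (6 + K)/(2*K))
L = -4 (L = -2*(6 + 6)/6 = -2*12/6 = -4*1 = -4)
B(T, l) = -4 + T*l (B(T, l) = T*l - 4 = -4 + T*l)
(1/39 + B(6, L))**2 = (1/39 + (-4 + 6*(-4)))**2 = (1/39 + (-4 - 24))**2 = (1/39 - 28)**2 = (-1091/39)**2 = 1190281/1521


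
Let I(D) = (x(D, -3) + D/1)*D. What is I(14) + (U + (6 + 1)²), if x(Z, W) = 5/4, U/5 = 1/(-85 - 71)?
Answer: 40945/156 ≈ 262.47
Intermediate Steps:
U = -5/156 (U = 5/(-85 - 71) = 5/(-156) = 5*(-1/156) = -5/156 ≈ -0.032051)
x(Z, W) = 5/4 (x(Z, W) = 5*(¼) = 5/4)
I(D) = D*(5/4 + D) (I(D) = (5/4 + D/1)*D = (5/4 + D*1)*D = (5/4 + D)*D = D*(5/4 + D))
I(14) + (U + (6 + 1)²) = (¼)*14*(5 + 4*14) + (-5/156 + (6 + 1)²) = (¼)*14*(5 + 56) + (-5/156 + 7²) = (¼)*14*61 + (-5/156 + 49) = 427/2 + 7639/156 = 40945/156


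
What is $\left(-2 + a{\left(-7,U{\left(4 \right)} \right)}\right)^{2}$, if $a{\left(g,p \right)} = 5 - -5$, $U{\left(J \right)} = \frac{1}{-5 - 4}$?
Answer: $64$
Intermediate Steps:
$U{\left(J \right)} = - \frac{1}{9}$ ($U{\left(J \right)} = \frac{1}{-9} = - \frac{1}{9}$)
$a{\left(g,p \right)} = 10$ ($a{\left(g,p \right)} = 5 + 5 = 10$)
$\left(-2 + a{\left(-7,U{\left(4 \right)} \right)}\right)^{2} = \left(-2 + 10\right)^{2} = 8^{2} = 64$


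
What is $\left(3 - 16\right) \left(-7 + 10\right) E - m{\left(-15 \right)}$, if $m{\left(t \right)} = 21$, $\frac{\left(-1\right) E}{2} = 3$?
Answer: $213$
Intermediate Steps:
$E = -6$ ($E = \left(-2\right) 3 = -6$)
$\left(3 - 16\right) \left(-7 + 10\right) E - m{\left(-15 \right)} = \left(3 - 16\right) \left(-7 + 10\right) \left(-6\right) - 21 = \left(-13\right) 3 \left(-6\right) - 21 = \left(-39\right) \left(-6\right) - 21 = 234 - 21 = 213$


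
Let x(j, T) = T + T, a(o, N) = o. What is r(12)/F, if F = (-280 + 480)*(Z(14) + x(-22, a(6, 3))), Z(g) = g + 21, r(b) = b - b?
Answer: 0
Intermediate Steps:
r(b) = 0
x(j, T) = 2*T
Z(g) = 21 + g
F = 9400 (F = (-280 + 480)*((21 + 14) + 2*6) = 200*(35 + 12) = 200*47 = 9400)
r(12)/F = 0/9400 = 0*(1/9400) = 0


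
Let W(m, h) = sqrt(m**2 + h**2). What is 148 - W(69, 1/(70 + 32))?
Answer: 148 - sqrt(49533445)/102 ≈ 79.000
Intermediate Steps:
W(m, h) = sqrt(h**2 + m**2)
148 - W(69, 1/(70 + 32)) = 148 - sqrt((1/(70 + 32))**2 + 69**2) = 148 - sqrt((1/102)**2 + 4761) = 148 - sqrt(1/10404 + 4761) = 148 - sqrt(49533445/10404) = 148 - sqrt(49533445)/102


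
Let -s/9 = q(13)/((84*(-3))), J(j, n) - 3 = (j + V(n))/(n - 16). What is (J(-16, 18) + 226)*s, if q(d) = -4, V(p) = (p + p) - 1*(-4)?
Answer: -241/7 ≈ -34.429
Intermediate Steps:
V(p) = 4 + 2*p (V(p) = 2*p + 4 = 4 + 2*p)
J(j, n) = 3 + (4 + j + 2*n)/(-16 + n) (J(j, n) = 3 + (j + (4 + 2*n))/(n - 16) = 3 + (4 + j + 2*n)/(-16 + n))
s = -1/7 (s = -(-36)/(84*(-3)) = -(-36)/(-252) = -(-36)*(-1)/252 = -9*1/63 = -1/7 ≈ -0.14286)
(J(-16, 18) + 226)*s = ((-44 - 16 + 5*18)/(-16 + 18) + 226)*(-1/7) = ((-44 - 16 + 90)/2 + 226)*(-1/7) = ((1/2)*30 + 226)*(-1/7) = (15 + 226)*(-1/7) = 241*(-1/7) = -241/7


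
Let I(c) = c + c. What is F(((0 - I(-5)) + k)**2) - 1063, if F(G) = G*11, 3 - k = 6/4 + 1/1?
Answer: 599/4 ≈ 149.75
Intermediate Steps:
I(c) = 2*c
k = 1/2 (k = 3 - (6/4 + 1/1) = 3 - (6*(1/4) + 1*1) = 3 - (3/2 + 1) = 3 - 1*5/2 = 3 - 5/2 = 1/2 ≈ 0.50000)
F(G) = 11*G
F(((0 - I(-5)) + k)**2) - 1063 = 11*((0 - 2*(-5)) + 1/2)**2 - 1063 = 11*((0 - 1*(-10)) + 1/2)**2 - 1063 = 11*((0 + 10) + 1/2)**2 - 1063 = 11*(10 + 1/2)**2 - 1063 = 11*(21/2)**2 - 1063 = 11*(441/4) - 1063 = 4851/4 - 1063 = 599/4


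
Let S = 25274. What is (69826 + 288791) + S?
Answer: 383891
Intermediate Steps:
(69826 + 288791) + S = (69826 + 288791) + 25274 = 358617 + 25274 = 383891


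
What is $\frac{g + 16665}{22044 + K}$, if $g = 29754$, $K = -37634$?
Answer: $- \frac{46419}{15590} \approx -2.9775$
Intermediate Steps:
$\frac{g + 16665}{22044 + K} = \frac{29754 + 16665}{22044 - 37634} = \frac{46419}{-15590} = 46419 \left(- \frac{1}{15590}\right) = - \frac{46419}{15590}$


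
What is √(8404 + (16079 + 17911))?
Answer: √42394 ≈ 205.90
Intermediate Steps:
√(8404 + (16079 + 17911)) = √(8404 + 33990) = √42394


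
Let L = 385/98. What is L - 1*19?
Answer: -211/14 ≈ -15.071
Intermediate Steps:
L = 55/14 (L = 385*(1/98) = 55/14 ≈ 3.9286)
L - 1*19 = 55/14 - 1*19 = 55/14 - 19 = -211/14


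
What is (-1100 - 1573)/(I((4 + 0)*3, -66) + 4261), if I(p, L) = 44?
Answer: -891/1435 ≈ -0.62091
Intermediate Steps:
(-1100 - 1573)/(I((4 + 0)*3, -66) + 4261) = (-1100 - 1573)/(44 + 4261) = -2673/4305 = -2673*1/4305 = -891/1435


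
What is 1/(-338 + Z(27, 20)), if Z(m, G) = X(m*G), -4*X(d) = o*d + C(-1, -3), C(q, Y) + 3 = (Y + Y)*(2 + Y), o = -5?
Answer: 4/1345 ≈ 0.0029740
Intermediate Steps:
C(q, Y) = -3 + 2*Y*(2 + Y) (C(q, Y) = -3 + (Y + Y)*(2 + Y) = -3 + (2*Y)*(2 + Y) = -3 + 2*Y*(2 + Y))
X(d) = -¾ + 5*d/4 (X(d) = -(-5*d + (-3 + 2*(-3)² + 4*(-3)))/4 = -(-5*d + (-3 + 2*9 - 12))/4 = -(-5*d + (-3 + 18 - 12))/4 = -(-5*d + 3)/4 = -(3 - 5*d)/4 = -¾ + 5*d/4)
Z(m, G) = -¾ + 5*G*m/4 (Z(m, G) = -¾ + 5*(m*G)/4 = -¾ + 5*(G*m)/4 = -¾ + 5*G*m/4)
1/(-338 + Z(27, 20)) = 1/(-338 + (-¾ + (5/4)*20*27)) = 1/(-338 + (-¾ + 675)) = 1/(-338 + 2697/4) = 1/(1345/4) = 4/1345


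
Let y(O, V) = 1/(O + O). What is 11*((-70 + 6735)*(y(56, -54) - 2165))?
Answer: -17777347885/112 ≈ -1.5873e+8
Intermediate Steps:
y(O, V) = 1/(2*O)
11*((-70 + 6735)*(y(56, -54) - 2165)) = 11*((-70 + 6735)*((½)/56 - 2165)) = 11*(6665*((½)*(1/56) - 2165)) = 11*(6665*(1/112 - 2165)) = 11*(6665*(-242479/112)) = 11*(-1616122535/112) = -17777347885/112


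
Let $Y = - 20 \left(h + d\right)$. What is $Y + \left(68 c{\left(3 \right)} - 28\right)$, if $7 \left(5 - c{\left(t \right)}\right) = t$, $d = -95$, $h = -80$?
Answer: $\frac{26480}{7} \approx 3782.9$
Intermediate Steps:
$c{\left(t \right)} = 5 - \frac{t}{7}$
$Y = 3500$ ($Y = - 20 \left(-80 - 95\right) = \left(-20\right) \left(-175\right) = 3500$)
$Y + \left(68 c{\left(3 \right)} - 28\right) = 3500 - \left(28 - 68 \left(5 - \frac{3}{7}\right)\right) = 3500 + \left(68 \cdot \frac{32}{7} - 28\right) = 3500 + \left(\frac{2176}{7} - 28\right) = 3500 + \frac{1980}{7} = \frac{26480}{7}$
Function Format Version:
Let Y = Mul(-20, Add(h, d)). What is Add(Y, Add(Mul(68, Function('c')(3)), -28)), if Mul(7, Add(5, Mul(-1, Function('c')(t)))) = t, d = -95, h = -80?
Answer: Rational(26480, 7) ≈ 3782.9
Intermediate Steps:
Function('c')(t) = Add(5, Mul(Rational(-1, 7), t))
Y = 3500 (Y = Mul(-20, Add(-80, -95)) = Mul(-20, -175) = 3500)
Add(Y, Add(Mul(68, Function('c')(3)), -28)) = Add(3500, Add(Mul(68, Add(5, Mul(Rational(-1, 7), 3))), -28)) = Add(3500, Add(Mul(68, Add(5, Rational(-3, 7))), -28)) = Add(3500, Add(Mul(68, Rational(32, 7)), -28)) = Add(3500, Add(Rational(2176, 7), -28)) = Add(3500, Rational(1980, 7)) = Rational(26480, 7)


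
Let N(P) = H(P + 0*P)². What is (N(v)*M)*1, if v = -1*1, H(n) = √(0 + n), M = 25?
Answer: -25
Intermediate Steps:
H(n) = √n
v = -1
N(P) = P (N(P) = (√(P + 0*P))² = (√(P + 0))² = (√P)² = P)
(N(v)*M)*1 = -1*25*1 = -25*1 = -25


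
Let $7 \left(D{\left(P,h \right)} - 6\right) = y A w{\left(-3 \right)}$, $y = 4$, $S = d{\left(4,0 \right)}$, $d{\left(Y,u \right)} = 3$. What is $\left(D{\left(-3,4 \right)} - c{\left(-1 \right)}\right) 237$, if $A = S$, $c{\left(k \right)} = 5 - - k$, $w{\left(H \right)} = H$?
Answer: $- \frac{5214}{7} \approx -744.86$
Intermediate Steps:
$c{\left(k \right)} = 5 + k$
$S = 3$
$A = 3$
$D{\left(P,h \right)} = \frac{6}{7}$ ($D{\left(P,h \right)} = 6 + \frac{4 \cdot 3 \left(-3\right)}{7} = 6 + \frac{12 \left(-3\right)}{7} = 6 + \frac{1}{7} \left(-36\right) = 6 - \frac{36}{7} = \frac{6}{7}$)
$\left(D{\left(-3,4 \right)} - c{\left(-1 \right)}\right) 237 = \left(\frac{6}{7} - \left(5 - 1\right)\right) 237 = \left(\frac{6}{7} - 4\right) 237 = \left(- \frac{22}{7}\right) 237 = - \frac{5214}{7}$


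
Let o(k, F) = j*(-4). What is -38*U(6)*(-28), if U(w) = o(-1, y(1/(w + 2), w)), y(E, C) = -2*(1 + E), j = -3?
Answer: 12768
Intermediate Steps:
y(E, C) = -2 - 2*E
o(k, F) = 12 (o(k, F) = -3*(-4) = 12)
U(w) = 12
-38*U(6)*(-28) = -38*12*(-28) = -456*(-28) = 12768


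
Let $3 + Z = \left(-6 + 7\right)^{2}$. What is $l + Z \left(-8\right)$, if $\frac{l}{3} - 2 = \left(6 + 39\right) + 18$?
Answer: $211$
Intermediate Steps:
$l = 195$ ($l = 6 + 3 \left(\left(6 + 39\right) + 18\right) = 6 + 3 \left(45 + 18\right) = 6 + 3 \cdot 63 = 6 + 189 = 195$)
$Z = -2$ ($Z = -3 + \left(-6 + 7\right)^{2} = -3 + 1^{2} = -3 + 1 = -2$)
$l + Z \left(-8\right) = 195 - -16 = 195 + 16 = 211$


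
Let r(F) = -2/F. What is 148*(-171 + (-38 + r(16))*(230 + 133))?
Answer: -4147071/2 ≈ -2.0735e+6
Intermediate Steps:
148*(-171 + (-38 + r(16))*(230 + 133)) = 148*(-171 + (-38 - 2/16)*(230 + 133)) = 148*(-171 + (-38 - 2*1/16)*363) = 148*(-171 + (-38 - ⅛)*363) = 148*(-171 - 305/8*363) = 148*(-171 - 110715/8) = 148*(-112083/8) = -4147071/2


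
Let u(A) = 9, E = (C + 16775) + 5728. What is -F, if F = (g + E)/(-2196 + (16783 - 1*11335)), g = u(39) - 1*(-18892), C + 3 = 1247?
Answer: -3554/271 ≈ -13.114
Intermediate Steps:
C = 1244 (C = -3 + 1247 = 1244)
E = 23747 (E = (1244 + 16775) + 5728 = 18019 + 5728 = 23747)
g = 18901 (g = 9 - 1*(-18892) = 9 + 18892 = 18901)
F = 3554/271 (F = (18901 + 23747)/(-2196 + (16783 - 1*11335)) = 42648/(-2196 + (16783 - 11335)) = 42648/(-2196 + 5448) = 42648/3252 = 42648*(1/3252) = 3554/271 ≈ 13.114)
-F = -1*3554/271 = -3554/271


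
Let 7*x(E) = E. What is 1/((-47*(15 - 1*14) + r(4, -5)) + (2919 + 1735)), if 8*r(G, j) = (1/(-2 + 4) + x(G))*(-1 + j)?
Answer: 56/257947 ≈ 0.00021710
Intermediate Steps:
x(E) = E/7
r(G, j) = (½ + G/7)*(-1 + j)/8 (r(G, j) = ((1/(-2 + 4) + G/7)*(-1 + j))/8 = ((1/2 + G/7)*(-1 + j))/8 = ((½ + G/7)*(-1 + j))/8 = (½ + G/7)*(-1 + j)/8)
1/((-47*(15 - 1*14) + r(4, -5)) + (2919 + 1735)) = 1/((-47*(15 - 1*14) + (-1/16 - 1/56*4 + (1/16)*(-5) + (1/56)*4*(-5))) + (2919 + 1735)) = 1/((-47*(15 - 14) + (-1/16 - 1/14 - 5/16 - 5/14)) + 4654) = 1/((-47*1 - 45/56) + 4654) = 1/((-47 - 45/56) + 4654) = 1/(-2677/56 + 4654) = 1/(257947/56) = 56/257947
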